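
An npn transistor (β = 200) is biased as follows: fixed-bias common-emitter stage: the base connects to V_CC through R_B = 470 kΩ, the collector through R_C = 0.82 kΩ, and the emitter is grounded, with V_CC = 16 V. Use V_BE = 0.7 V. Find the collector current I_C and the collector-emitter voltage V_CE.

Base loop: V_CC = I_B·R_B + V_BE, so I_B = (16 − 0.7)/470 kΩ = 0.0326 mA.
In the active region I_C = β·I_B = 200 × 0.0326 = 6.51 mA.
Collector loop: V_CE = V_CC − I_C·R_C = 16 − 6.51×0.82 = 10.7 V.
Since V_CE = 10.7 V > V_CE(sat) ≈ 0.2 V, the transistor is in the active region as assumed.

I_C ≈ 6.5 mA, V_CE ≈ 11 V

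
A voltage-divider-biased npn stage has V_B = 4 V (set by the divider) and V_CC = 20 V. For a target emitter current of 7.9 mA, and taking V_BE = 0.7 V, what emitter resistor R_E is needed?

R_E ≈ 0.42 kΩ

V_E = V_B − V_BE = 4 − 0.7 = 3.3 V.
R_E = V_E / I_E = 3.3 / 7.9 = 0.418 kΩ.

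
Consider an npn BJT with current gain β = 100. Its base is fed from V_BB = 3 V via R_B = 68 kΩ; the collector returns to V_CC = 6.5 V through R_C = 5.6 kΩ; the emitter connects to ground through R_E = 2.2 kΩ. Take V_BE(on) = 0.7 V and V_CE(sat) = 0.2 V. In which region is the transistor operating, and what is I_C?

active; I_C ≈ 0.79 mA

Assume active. Base-emitter loop: I_B = (V_BB − V_BE)/(R_B + (β+1)R_E) = (3 − 0.7)/(68 + 101×2.2) = 0.00793 mA.
I_C = β·I_B = 100×0.00793 = 0.793 mA.
V_CE = V_CC − I_C·R_C − I_E·R_E = 6.5 − 0.793×5.6 − 0.8×2.2 = 0.301 V > V_CE(sat), so the active-region assumption holds.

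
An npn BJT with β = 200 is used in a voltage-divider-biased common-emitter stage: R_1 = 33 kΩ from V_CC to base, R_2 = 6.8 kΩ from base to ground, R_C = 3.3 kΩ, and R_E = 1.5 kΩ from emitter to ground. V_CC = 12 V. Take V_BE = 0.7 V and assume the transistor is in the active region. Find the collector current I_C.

Thevenize the base divider: V_Th = V_CC·R_2/(R_1+R_2) = 12×6.8/39.8 = 2.05 V, R_Th = R_1‖R_2 = 5.64 kΩ.
Base-emitter loop: V_Th = I_B·R_Th + V_BE + (β+1)I_B·R_E, so I_B = (2.05 − 0.7) / (5.64 + 201×1.5) = 0.0044 mA.
I_C = β·I_B = 200×0.0044 = 0.879 mA, and I_E = (β+1)I_B = 0.884 mA.
V_CE = V_CC − I_C·R_C − I_E·R_E = 12 − 0.879×3.3 − 0.884×1.5 = 7.77 V.
V_CE = 7.77 V > 0.2 V confirms active-region operation.

I_C ≈ 0.88 mA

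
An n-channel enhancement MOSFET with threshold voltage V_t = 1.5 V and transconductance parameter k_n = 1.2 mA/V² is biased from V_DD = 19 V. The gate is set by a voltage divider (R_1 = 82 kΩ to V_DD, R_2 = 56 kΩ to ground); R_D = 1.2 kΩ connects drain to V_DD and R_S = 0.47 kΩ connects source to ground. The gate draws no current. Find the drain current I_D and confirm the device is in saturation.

V_G = V_DD·R_2/(R_1+R_2) = 19×56/138 = 7.71 V.
Assume saturation: I_D = (k_n/2)(V_GS − V_t)² with V_GS = V_G − I_D·R_S = 7.71 − 0.47·I_D.
Substituting gives 0.133·I_D² − 4.5·I_D + 23.1 = 0, with roots I_D = 6.31 or 27.7 mA.
The root I_D = 27.7 mA gives V_GS = -5.29 V ≤ V_t, so take I_D = 6.31 mA.
Then V_GS = 4.74 V and V_DS = V_DD − I_D(R_D+R_S) = 19 − 6.31×1.67 = 8.46 V.
Saturation requires V_DS ≥ V_GS − V_t = 3.24 V; 8.46 ≥ 3.24 ✓.

I_D ≈ 6.3 mA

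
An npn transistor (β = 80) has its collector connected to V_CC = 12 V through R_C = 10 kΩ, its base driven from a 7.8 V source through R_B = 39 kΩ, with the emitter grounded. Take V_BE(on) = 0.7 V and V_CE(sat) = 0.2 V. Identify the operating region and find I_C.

Assume active: I_B = (7.8 − 0.7)/39 = 0.182 mA, giving I_C = β·I_B = 14.6 mA.
But then V_CE = 12 − 14.6×10 = -134 V < V_CE(sat) = 0.2 V — impossible in the active region.
So the transistor is saturated. With V_CE = 0.2 V, I_C = (V_CC − 0.2)/R_C = 11.8/10 = 1.18 mA.
Check: β·I_B = 14.6 mA > I_C = 1.18 mA, confirming saturation.

saturation; I_C ≈ 1.2 mA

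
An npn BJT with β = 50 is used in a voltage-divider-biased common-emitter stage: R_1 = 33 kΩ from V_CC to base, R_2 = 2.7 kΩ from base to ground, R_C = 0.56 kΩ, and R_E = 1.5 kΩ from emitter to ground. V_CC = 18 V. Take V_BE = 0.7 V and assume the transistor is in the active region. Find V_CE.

V_CE ≈ 17 V

Thevenize the base divider: V_Th = V_CC·R_2/(R_1+R_2) = 18×2.7/35.7 = 1.36 V, R_Th = R_1‖R_2 = 2.5 kΩ.
Base-emitter loop: V_Th = I_B·R_Th + V_BE + (β+1)I_B·R_E, so I_B = (1.36 − 0.7) / (2.5 + 51×1.5) = 0.00837 mA.
I_C = β·I_B = 50×0.00837 = 0.419 mA, and I_E = (β+1)I_B = 0.427 mA.
V_CE = V_CC − I_C·R_C − I_E·R_E = 18 − 0.419×0.56 − 0.427×1.5 = 17.1 V.
V_CE = 17.1 V > 0.2 V confirms active-region operation.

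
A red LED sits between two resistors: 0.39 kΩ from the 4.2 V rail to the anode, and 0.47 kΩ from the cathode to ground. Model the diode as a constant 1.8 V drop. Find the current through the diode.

The two resistors are in series with the diode, so KVL gives 4.2 = I·0.39 + 1.8 + I·0.47.
I = (4.2 − 1.8) / (0.39 + 0.47) kΩ = 2.4 / 0.86 = 2.79 mA.

I ≈ 2.8 mA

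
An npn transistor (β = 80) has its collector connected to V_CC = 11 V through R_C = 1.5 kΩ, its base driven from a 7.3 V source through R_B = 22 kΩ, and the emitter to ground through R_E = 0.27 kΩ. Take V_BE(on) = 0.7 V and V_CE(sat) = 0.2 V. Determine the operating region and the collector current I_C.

Assume active: I_B = (7.3 − 0.7)/(22 + 81×0.27) = 0.15 mA, I_C = β·I_B = 12 mA.
Then V_CE = 11 − 12×1.5 − 12.2×0.27 = -10.3 V < 0.2 V — the active assumption fails.
Re-solve with V_CE = 0.2 V. KCL at the emitter: V_E/R_E = (V_BB−0.7−V_E)/R_B + (V_CC−0.2−V_E)/R_C, giving V_E = 1.7 V.
I_C = (V_CC − 0.2 − V_E)/R_C = (10.8 − 1.7)/1.5 = 6.07 mA.
Check: I_B = (6.6 − 1.7)/22 = 0.223 mA, and β·I_B = 17.8 mA > I_C, confirming saturation.

saturation; I_C ≈ 6.1 mA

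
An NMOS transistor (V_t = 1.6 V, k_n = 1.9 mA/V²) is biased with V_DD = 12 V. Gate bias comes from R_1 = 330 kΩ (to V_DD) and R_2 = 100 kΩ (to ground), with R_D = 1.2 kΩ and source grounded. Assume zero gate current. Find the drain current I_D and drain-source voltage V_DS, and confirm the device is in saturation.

V_G = V_DD·R_2/(R_1+R_2) = 12×100/430 = 2.79 V. With the source grounded, V_GS = V_G = 2.79 V.
Assume saturation: I_D = (k_n/2)(V_GS − V_t)² = (1.9/2)×(2.79 − 1.6)² = 0.95×1.19² = 1.35 mA.
V_DS = V_DD − I_D·R_D = 12 − 1.35×1.2 = 10.4 V.
Saturation requires V_DS ≥ V_GS − V_t = 1.19 V; 10.4 ≥ 1.19 ✓.

I_D ≈ 1.3 mA, V_DS ≈ 10 V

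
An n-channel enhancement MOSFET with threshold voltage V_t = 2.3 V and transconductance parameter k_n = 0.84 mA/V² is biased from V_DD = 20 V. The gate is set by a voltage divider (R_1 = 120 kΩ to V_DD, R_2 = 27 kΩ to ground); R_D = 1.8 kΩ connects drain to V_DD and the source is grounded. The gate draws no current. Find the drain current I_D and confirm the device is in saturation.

V_G = V_DD·R_2/(R_1+R_2) = 20×27/147 = 3.67 V. With the source grounded, V_GS = V_G = 3.67 V.
Assume saturation: I_D = (k_n/2)(V_GS − V_t)² = (0.84/2)×(3.67 − 2.3)² = 0.42×1.37² = 0.792 mA.
V_DS = V_DD − I_D·R_D = 20 − 0.792×1.8 = 18.6 V.
Saturation requires V_DS ≥ V_GS − V_t = 1.37 V; 18.6 ≥ 1.37 ✓.

I_D ≈ 0.79 mA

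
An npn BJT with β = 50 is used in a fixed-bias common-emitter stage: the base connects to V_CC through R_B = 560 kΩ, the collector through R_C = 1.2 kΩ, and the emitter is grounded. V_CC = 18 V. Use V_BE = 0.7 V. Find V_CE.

Base loop: V_CC = I_B·R_B + V_BE, so I_B = (18 − 0.7)/560 kΩ = 0.0309 mA.
In the active region I_C = β·I_B = 50 × 0.0309 = 1.54 mA.
Collector loop: V_CE = V_CC − I_C·R_C = 18 − 1.54×1.2 = 16.1 V.
Since V_CE = 16.1 V > V_CE(sat) ≈ 0.2 V, the transistor is in the active region as assumed.

V_CE ≈ 16 V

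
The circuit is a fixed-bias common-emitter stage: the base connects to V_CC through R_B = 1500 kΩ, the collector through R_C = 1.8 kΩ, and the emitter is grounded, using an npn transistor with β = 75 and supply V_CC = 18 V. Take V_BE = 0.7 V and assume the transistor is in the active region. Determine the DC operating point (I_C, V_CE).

Base loop: V_CC = I_B·R_B + V_BE, so I_B = (18 − 0.7)/1500 kΩ = 0.0115 mA.
In the active region I_C = β·I_B = 75 × 0.0115 = 0.865 mA.
Collector loop: V_CE = V_CC − I_C·R_C = 18 − 0.865×1.8 = 16.4 V.
Since V_CE = 16.4 V > V_CE(sat) ≈ 0.2 V, the transistor is in the active region as assumed.

I_C ≈ 0.87 mA, V_CE ≈ 16 V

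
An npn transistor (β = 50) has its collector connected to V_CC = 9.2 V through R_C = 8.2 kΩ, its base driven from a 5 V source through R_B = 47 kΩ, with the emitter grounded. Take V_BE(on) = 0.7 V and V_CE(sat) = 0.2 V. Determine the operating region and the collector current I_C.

Assume active: I_B = (5 − 0.7)/47 = 0.0915 mA, giving I_C = β·I_B = 4.57 mA.
But then V_CE = 9.2 − 4.57×8.2 = -28.3 V < V_CE(sat) = 0.2 V — impossible in the active region.
So the transistor is saturated. With V_CE = 0.2 V, I_C = (V_CC − 0.2)/R_C = 9/8.2 = 1.1 mA.
Check: β·I_B = 4.57 mA > I_C = 1.1 mA, confirming saturation.

saturation; I_C ≈ 1.1 mA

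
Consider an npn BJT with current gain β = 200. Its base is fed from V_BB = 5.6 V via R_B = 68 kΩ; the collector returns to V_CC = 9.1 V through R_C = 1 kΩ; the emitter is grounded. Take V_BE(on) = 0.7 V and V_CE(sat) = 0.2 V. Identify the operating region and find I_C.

Assume active: I_B = (5.6 − 0.7)/68 = 0.0721 mA, giving I_C = β·I_B = 14.4 mA.
But then V_CE = 9.1 − 14.4×1 = -5.31 V < V_CE(sat) = 0.2 V — impossible in the active region.
So the transistor is saturated. With V_CE = 0.2 V, I_C = (V_CC − 0.2)/R_C = 8.9/1 = 8.9 mA.
Check: β·I_B = 14.4 mA > I_C = 8.9 mA, confirming saturation.

saturation; I_C ≈ 8.9 mA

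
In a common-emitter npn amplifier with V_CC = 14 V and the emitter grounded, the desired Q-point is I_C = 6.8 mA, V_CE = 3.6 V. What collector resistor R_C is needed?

Collector loop: V_CC = I_C·R_C + V_CE.
R_C = (V_CC − V_CE)/I_C = (14 − 3.6)/6.8 = 1.53 kΩ.

R_C ≈ 1.5 kΩ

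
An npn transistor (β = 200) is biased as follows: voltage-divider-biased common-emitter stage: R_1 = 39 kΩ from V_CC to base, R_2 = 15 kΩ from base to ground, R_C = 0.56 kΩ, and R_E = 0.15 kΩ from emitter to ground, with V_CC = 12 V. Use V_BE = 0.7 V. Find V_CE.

Thevenize the base divider: V_Th = V_CC·R_2/(R_1+R_2) = 12×15/54 = 3.33 V, R_Th = R_1‖R_2 = 10.8 kΩ.
Base-emitter loop: V_Th = I_B·R_Th + V_BE + (β+1)I_B·R_E, so I_B = (3.33 − 0.7) / (10.8 + 201×0.15) = 0.0643 mA.
I_C = β·I_B = 200×0.0643 = 12.9 mA, and I_E = (β+1)I_B = 12.9 mA.
V_CE = V_CC − I_C·R_C − I_E·R_E = 12 − 12.9×0.56 − 12.9×0.15 = 2.87 V.
V_CE = 2.87 V > 0.2 V confirms active-region operation.

V_CE ≈ 2.9 V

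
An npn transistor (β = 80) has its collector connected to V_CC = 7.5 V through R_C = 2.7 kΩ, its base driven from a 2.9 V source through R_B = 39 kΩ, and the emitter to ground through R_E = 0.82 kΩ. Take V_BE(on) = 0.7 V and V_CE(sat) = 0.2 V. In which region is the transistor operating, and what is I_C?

Assume active. Base-emitter loop: I_B = (V_BB − V_BE)/(R_B + (β+1)R_E) = (2.9 − 0.7)/(39 + 81×0.82) = 0.0209 mA.
I_C = β·I_B = 80×0.0209 = 1.67 mA.
V_CE = V_CC − I_C·R_C − I_E·R_E = 7.5 − 1.67×2.7 − 1.69×0.82 = 1.61 V > V_CE(sat), so the active-region assumption holds.

active; I_C ≈ 1.7 mA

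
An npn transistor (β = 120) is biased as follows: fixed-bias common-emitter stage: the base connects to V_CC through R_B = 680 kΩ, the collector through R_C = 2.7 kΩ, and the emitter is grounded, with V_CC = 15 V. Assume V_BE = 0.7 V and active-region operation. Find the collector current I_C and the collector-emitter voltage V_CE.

Base loop: V_CC = I_B·R_B + V_BE, so I_B = (15 − 0.7)/680 kΩ = 0.021 mA.
In the active region I_C = β·I_B = 120 × 0.021 = 2.52 mA.
Collector loop: V_CE = V_CC − I_C·R_C = 15 − 2.52×2.7 = 8.19 V.
Since V_CE = 8.19 V > V_CE(sat) ≈ 0.2 V, the transistor is in the active region as assumed.

I_C ≈ 2.5 mA, V_CE ≈ 8.2 V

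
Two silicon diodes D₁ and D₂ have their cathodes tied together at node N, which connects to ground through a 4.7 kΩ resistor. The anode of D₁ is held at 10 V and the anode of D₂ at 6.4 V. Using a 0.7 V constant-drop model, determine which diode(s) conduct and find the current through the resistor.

Assume both conduct. Then node N would need to be at both 10−0.7 = 9.3 V and 6.4−0.7 = 5.7 V, which is impossible.
Assume only D₁ conducts: V_N = 10 − 0.7 = 9.3 V, so I_R = 9.3/4.7 = 1.98 mA.
Check D₂: its anode-to-cathode voltage is 6.4 − 9.3 = -2.9 V < 0.7 V, so it is off. The assumption is consistent.

Only D₁ conducts; I_R ≈ 2 mA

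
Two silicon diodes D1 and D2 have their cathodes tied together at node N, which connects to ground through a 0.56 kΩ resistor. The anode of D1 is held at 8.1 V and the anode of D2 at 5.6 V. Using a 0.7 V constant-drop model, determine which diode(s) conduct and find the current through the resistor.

Only D1 conducts; I_R ≈ 13 mA

Assume both conduct. Then node N would need to be at both 8.1−0.7 = 7.4 V and 5.6−0.7 = 4.9 V, which is impossible.
Assume only D1 conducts: V_N = 8.1 − 0.7 = 7.4 V, so I_R = 7.4/0.56 = 13.2 mA.
Check D2: its anode-to-cathode voltage is 5.6 − 7.4 = -1.8 V < 0.7 V, so it is off. The assumption is consistent.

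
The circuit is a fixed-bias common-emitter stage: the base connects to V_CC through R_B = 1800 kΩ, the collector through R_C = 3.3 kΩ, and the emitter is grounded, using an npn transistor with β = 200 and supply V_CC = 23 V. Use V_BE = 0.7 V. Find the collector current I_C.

I_C ≈ 2.5 mA

Base loop: V_CC = I_B·R_B + V_BE, so I_B = (23 − 0.7)/1800 kΩ = 0.0124 mA.
In the active region I_C = β·I_B = 200 × 0.0124 = 2.48 mA.
Collector loop: V_CE = V_CC − I_C·R_C = 23 − 2.48×3.3 = 14.8 V.
Since V_CE = 14.8 V > V_CE(sat) ≈ 0.2 V, the transistor is in the active region as assumed.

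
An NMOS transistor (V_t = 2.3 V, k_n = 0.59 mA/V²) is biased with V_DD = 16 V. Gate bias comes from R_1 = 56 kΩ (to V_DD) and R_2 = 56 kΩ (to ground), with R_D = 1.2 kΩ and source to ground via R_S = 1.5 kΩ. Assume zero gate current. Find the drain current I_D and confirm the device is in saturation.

I_D ≈ 2 mA

V_G = V_DD·R_2/(R_1+R_2) = 16×56/112 = 8 V.
Assume saturation: I_D = (k_n/2)(V_GS − V_t)² with V_GS = V_G − I_D·R_S = 8 − 1.5·I_D.
Substituting gives 0.664·I_D² − 6.04·I_D + 9.58 = 0, with roots I_D = 2.04 or 7.06 mA.
The root I_D = 7.06 mA gives V_GS = -2.59 V ≤ V_t, so take I_D = 2.04 mA.
Then V_GS = 4.93 V and V_DS = V_DD − I_D(R_D+R_S) = 16 − 2.04×2.7 = 10.5 V.
Saturation requires V_DS ≥ V_GS − V_t = 2.63 V; 10.5 ≥ 2.63 ✓.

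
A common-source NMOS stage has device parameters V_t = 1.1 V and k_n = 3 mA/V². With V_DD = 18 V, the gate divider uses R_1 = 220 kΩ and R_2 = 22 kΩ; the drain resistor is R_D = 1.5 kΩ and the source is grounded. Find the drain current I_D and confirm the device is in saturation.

V_G = V_DD·R_2/(R_1+R_2) = 18×22/242 = 1.64 V. With the source grounded, V_GS = V_G = 1.64 V.
Assume saturation: I_D = (k_n/2)(V_GS − V_t)² = (3/2)×(1.64 − 1.1)² = 1.5×0.536² = 0.432 mA.
V_DS = V_DD − I_D·R_D = 18 − 0.432×1.5 = 17.4 V.
Saturation requires V_DS ≥ V_GS − V_t = 0.536 V; 17.4 ≥ 0.536 ✓.

I_D ≈ 0.43 mA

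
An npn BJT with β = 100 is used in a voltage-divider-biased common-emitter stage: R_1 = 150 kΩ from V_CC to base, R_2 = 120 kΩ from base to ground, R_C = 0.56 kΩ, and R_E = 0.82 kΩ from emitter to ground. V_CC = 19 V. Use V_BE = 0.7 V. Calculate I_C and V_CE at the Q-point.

I_C ≈ 5.2 mA, V_CE ≈ 12 V

Thevenize the base divider: V_Th = V_CC·R_2/(R_1+R_2) = 19×120/270 = 8.44 V, R_Th = R_1‖R_2 = 66.7 kΩ.
Base-emitter loop: V_Th = I_B·R_Th + V_BE + (β+1)I_B·R_E, so I_B = (8.44 − 0.7) / (66.7 + 101×0.82) = 0.0518 mA.
I_C = β·I_B = 100×0.0518 = 5.18 mA, and I_E = (β+1)I_B = 5.23 mA.
V_CE = V_CC − I_C·R_C − I_E·R_E = 19 − 5.18×0.56 − 5.23×0.82 = 11.8 V.
V_CE = 11.8 V > 0.2 V confirms active-region operation.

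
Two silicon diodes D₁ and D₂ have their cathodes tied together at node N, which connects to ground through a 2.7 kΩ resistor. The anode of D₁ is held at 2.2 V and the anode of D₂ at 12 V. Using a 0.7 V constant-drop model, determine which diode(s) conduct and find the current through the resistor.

Only D₂ conducts; I_R ≈ 4.2 mA

Assume both conduct. Then node N would need to be at both 2.2−0.7 = 1.5 V and 12−0.7 = 11.3 V, which is impossible.
Assume only D₂ conducts: V_N = 12 − 0.7 = 11.3 V, so I_R = 11.3/2.7 = 4.19 mA.
Check D₁: its anode-to-cathode voltage is 2.2 − 11.3 = -9.1 V < 0.7 V, so it is off. The assumption is consistent.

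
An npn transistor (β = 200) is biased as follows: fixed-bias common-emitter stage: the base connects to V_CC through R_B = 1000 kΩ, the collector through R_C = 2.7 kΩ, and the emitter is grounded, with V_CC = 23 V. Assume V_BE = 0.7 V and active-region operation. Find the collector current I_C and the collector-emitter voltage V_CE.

I_C ≈ 4.5 mA, V_CE ≈ 11 V

Base loop: V_CC = I_B·R_B + V_BE, so I_B = (23 − 0.7)/1000 kΩ = 0.0223 mA.
In the active region I_C = β·I_B = 200 × 0.0223 = 4.46 mA.
Collector loop: V_CE = V_CC − I_C·R_C = 23 − 4.46×2.7 = 11 V.
Since V_CE = 11 V > V_CE(sat) ≈ 0.2 V, the transistor is in the active region as assumed.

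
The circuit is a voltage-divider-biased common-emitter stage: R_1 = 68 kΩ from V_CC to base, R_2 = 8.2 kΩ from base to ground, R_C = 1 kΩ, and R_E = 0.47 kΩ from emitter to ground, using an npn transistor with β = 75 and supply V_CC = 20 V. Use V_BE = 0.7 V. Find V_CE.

Thevenize the base divider: V_Th = V_CC·R_2/(R_1+R_2) = 20×8.2/76.2 = 2.15 V, R_Th = R_1‖R_2 = 7.32 kΩ.
Base-emitter loop: V_Th = I_B·R_Th + V_BE + (β+1)I_B·R_E, so I_B = (2.15 − 0.7) / (7.32 + 76×0.47) = 0.0337 mA.
I_C = β·I_B = 75×0.0337 = 2.53 mA, and I_E = (β+1)I_B = 2.56 mA.
V_CE = V_CC − I_C·R_C − I_E·R_E = 20 − 2.53×1 − 2.56×0.47 = 16.3 V.
V_CE = 16.3 V > 0.2 V confirms active-region operation.

V_CE ≈ 16 V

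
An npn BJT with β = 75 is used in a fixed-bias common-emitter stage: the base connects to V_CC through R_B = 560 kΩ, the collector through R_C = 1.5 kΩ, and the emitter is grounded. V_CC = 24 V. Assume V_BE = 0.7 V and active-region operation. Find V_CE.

Base loop: V_CC = I_B·R_B + V_BE, so I_B = (24 − 0.7)/560 kΩ = 0.0416 mA.
In the active region I_C = β·I_B = 75 × 0.0416 = 3.12 mA.
Collector loop: V_CE = V_CC − I_C·R_C = 24 − 3.12×1.5 = 19.3 V.
Since V_CE = 19.3 V > V_CE(sat) ≈ 0.2 V, the transistor is in the active region as assumed.

V_CE ≈ 19 V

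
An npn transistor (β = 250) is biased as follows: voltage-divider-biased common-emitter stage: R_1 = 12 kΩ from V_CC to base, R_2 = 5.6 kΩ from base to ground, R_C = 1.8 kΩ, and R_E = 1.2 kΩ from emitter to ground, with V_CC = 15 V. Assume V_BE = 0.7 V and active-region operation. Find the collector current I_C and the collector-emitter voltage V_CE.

Thevenize the base divider: V_Th = V_CC·R_2/(R_1+R_2) = 15×5.6/17.6 = 4.77 V, R_Th = R_1‖R_2 = 3.82 kΩ.
Base-emitter loop: V_Th = I_B·R_Th + V_BE + (β+1)I_B·R_E, so I_B = (4.77 − 0.7) / (3.82 + 251×1.2) = 0.0134 mA.
I_C = β·I_B = 250×0.0134 = 3.34 mA, and I_E = (β+1)I_B = 3.35 mA.
V_CE = V_CC − I_C·R_C − I_E·R_E = 15 − 3.34×1.8 − 3.35×1.2 = 4.97 V.
V_CE = 4.97 V > 0.2 V confirms active-region operation.

I_C ≈ 3.3 mA, V_CE ≈ 5 V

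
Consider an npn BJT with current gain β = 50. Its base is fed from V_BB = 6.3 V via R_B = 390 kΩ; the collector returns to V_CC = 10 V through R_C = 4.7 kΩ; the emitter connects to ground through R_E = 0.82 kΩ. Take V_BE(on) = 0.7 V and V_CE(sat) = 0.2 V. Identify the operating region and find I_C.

Assume active. Base-emitter loop: I_B = (V_BB − V_BE)/(R_B + (β+1)R_E) = (6.3 − 0.7)/(390 + 51×0.82) = 0.013 mA.
I_C = β·I_B = 50×0.013 = 0.648 mA.
V_CE = V_CC − I_C·R_C − I_E·R_E = 10 − 0.648×4.7 − 0.661×0.82 = 6.41 V > V_CE(sat), so the active-region assumption holds.

active; I_C ≈ 0.65 mA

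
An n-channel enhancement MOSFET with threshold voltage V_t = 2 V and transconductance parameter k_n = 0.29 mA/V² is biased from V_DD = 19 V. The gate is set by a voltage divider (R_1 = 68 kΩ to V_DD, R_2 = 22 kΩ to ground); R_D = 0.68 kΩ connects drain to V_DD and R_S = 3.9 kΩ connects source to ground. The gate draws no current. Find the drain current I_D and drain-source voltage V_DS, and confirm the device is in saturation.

V_G = V_DD·R_2/(R_1+R_2) = 19×22/90 = 4.64 V.
Assume saturation: I_D = (k_n/2)(V_GS − V_t)² with V_GS = V_G − I_D·R_S = 4.64 − 3.9·I_D.
Substituting gives 2.21·I_D² − 3.99·I_D + 1.01 = 0, with roots I_D = 0.306 or 1.5 mA.
The root I_D = 1.5 mA gives V_GS = -1.22 V ≤ V_t, so take I_D = 0.306 mA.
Then V_GS = 3.45 V and V_DS = V_DD − I_D(R_D+R_S) = 19 − 0.306×4.58 = 17.6 V.
Saturation requires V_DS ≥ V_GS − V_t = 1.45 V; 17.6 ≥ 1.45 ✓.

I_D ≈ 0.31 mA, V_DS ≈ 18 V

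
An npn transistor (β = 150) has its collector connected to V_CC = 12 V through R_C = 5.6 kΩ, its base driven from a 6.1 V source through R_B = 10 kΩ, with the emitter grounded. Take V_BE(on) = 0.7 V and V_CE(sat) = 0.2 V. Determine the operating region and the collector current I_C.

Assume active: I_B = (6.1 − 0.7)/10 = 0.54 mA, giving I_C = β·I_B = 81 mA.
But then V_CE = 12 − 81×5.6 = -442 V < V_CE(sat) = 0.2 V — impossible in the active region.
So the transistor is saturated. With V_CE = 0.2 V, I_C = (V_CC − 0.2)/R_C = 11.8/5.6 = 2.11 mA.
Check: β·I_B = 81 mA > I_C = 2.11 mA, confirming saturation.

saturation; I_C ≈ 2.1 mA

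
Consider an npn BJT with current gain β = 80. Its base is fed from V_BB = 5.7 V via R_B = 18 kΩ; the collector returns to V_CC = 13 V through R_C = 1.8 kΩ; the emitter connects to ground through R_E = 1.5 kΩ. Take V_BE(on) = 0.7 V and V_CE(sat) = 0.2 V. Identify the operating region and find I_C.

Assume active. Base-emitter loop: I_B = (V_BB − V_BE)/(R_B + (β+1)R_E) = (5.7 − 0.7)/(18 + 81×1.5) = 0.0358 mA.
I_C = β·I_B = 80×0.0358 = 2.87 mA.
V_CE = V_CC − I_C·R_C − I_E·R_E = 13 − 2.87×1.8 − 2.9×1.5 = 3.48 V > V_CE(sat), so the active-region assumption holds.

active; I_C ≈ 2.9 mA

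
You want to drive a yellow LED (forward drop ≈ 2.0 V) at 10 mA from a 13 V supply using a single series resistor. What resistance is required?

The resistor drops V_S − V_D = 13 − 2.0 = 11 V at 10 mA.
R = 11 V / 10 mA = 1.1 kΩ.

R ≈ 1.1 kΩ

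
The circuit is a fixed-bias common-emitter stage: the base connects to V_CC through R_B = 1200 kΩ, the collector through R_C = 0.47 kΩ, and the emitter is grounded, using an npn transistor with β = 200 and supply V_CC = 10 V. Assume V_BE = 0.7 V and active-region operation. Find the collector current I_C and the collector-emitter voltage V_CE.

I_C ≈ 1.6 mA, V_CE ≈ 9.3 V

Base loop: V_CC = I_B·R_B + V_BE, so I_B = (10 − 0.7)/1200 kΩ = 0.00775 mA.
In the active region I_C = β·I_B = 200 × 0.00775 = 1.55 mA.
Collector loop: V_CE = V_CC − I_C·R_C = 10 − 1.55×0.47 = 9.27 V.
Since V_CE = 9.27 V > V_CE(sat) ≈ 0.2 V, the transistor is in the active region as assumed.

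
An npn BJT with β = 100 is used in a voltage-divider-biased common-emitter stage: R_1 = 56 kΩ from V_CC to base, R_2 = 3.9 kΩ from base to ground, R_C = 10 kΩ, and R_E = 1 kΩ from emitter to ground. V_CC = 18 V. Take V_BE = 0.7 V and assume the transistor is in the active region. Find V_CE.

Thevenize the base divider: V_Th = V_CC·R_2/(R_1+R_2) = 18×3.9/59.9 = 1.17 V, R_Th = R_1‖R_2 = 3.65 kΩ.
Base-emitter loop: V_Th = I_B·R_Th + V_BE + (β+1)I_B·R_E, so I_B = (1.17 − 0.7) / (3.65 + 101×1) = 0.00451 mA.
I_C = β·I_B = 100×0.00451 = 0.451 mA, and I_E = (β+1)I_B = 0.456 mA.
V_CE = V_CC − I_C·R_C − I_E·R_E = 18 − 0.451×10 − 0.456×1 = 13 V.
V_CE = 13 V > 0.2 V confirms active-region operation.

V_CE ≈ 13 V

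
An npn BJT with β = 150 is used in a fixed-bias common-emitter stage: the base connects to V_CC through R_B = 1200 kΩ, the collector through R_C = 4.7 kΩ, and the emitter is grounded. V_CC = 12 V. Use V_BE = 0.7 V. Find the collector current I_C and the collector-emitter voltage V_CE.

Base loop: V_CC = I_B·R_B + V_BE, so I_B = (12 − 0.7)/1200 kΩ = 0.00942 mA.
In the active region I_C = β·I_B = 150 × 0.00942 = 1.41 mA.
Collector loop: V_CE = V_CC − I_C·R_C = 12 − 1.41×4.7 = 5.36 V.
Since V_CE = 5.36 V > V_CE(sat) ≈ 0.2 V, the transistor is in the active region as assumed.

I_C ≈ 1.4 mA, V_CE ≈ 5.4 V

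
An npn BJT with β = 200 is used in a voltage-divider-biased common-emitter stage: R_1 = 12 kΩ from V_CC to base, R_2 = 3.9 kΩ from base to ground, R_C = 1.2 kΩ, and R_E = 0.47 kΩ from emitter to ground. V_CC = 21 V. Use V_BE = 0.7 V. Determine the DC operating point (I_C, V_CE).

I_C ≈ 9.1 mA, V_CE ≈ 5.7 V

Thevenize the base divider: V_Th = V_CC·R_2/(R_1+R_2) = 21×3.9/15.9 = 5.15 V, R_Th = R_1‖R_2 = 2.94 kΩ.
Base-emitter loop: V_Th = I_B·R_Th + V_BE + (β+1)I_B·R_E, so I_B = (5.15 − 0.7) / (2.94 + 201×0.47) = 0.0457 mA.
I_C = β·I_B = 200×0.0457 = 9.14 mA, and I_E = (β+1)I_B = 9.18 mA.
V_CE = V_CC − I_C·R_C − I_E·R_E = 21 − 9.14×1.2 − 9.18×0.47 = 5.72 V.
V_CE = 5.72 V > 0.2 V confirms active-region operation.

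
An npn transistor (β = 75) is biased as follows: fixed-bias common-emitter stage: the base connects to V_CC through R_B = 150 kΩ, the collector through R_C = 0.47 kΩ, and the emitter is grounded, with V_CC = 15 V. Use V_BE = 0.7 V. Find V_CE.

V_CE ≈ 12 V

Base loop: V_CC = I_B·R_B + V_BE, so I_B = (15 − 0.7)/150 kΩ = 0.0953 mA.
In the active region I_C = β·I_B = 75 × 0.0953 = 7.15 mA.
Collector loop: V_CE = V_CC − I_C·R_C = 15 − 7.15×0.47 = 11.6 V.
Since V_CE = 11.6 V > V_CE(sat) ≈ 0.2 V, the transistor is in the active region as assumed.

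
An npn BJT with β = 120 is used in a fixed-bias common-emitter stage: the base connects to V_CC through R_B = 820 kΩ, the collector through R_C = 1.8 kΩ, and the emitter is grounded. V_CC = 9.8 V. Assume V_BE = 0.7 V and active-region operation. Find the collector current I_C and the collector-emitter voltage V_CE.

Base loop: V_CC = I_B·R_B + V_BE, so I_B = (9.8 − 0.7)/820 kΩ = 0.0111 mA.
In the active region I_C = β·I_B = 120 × 0.0111 = 1.33 mA.
Collector loop: V_CE = V_CC − I_C·R_C = 9.8 − 1.33×1.8 = 7.4 V.
Since V_CE = 7.4 V > V_CE(sat) ≈ 0.2 V, the transistor is in the active region as assumed.

I_C ≈ 1.3 mA, V_CE ≈ 7.4 V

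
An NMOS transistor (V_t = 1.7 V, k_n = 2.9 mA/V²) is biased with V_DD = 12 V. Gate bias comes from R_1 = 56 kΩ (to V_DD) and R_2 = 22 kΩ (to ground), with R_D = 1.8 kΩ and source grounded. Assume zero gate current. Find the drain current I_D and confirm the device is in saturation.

I_D ≈ 4.1 mA

V_G = V_DD·R_2/(R_1+R_2) = 12×22/78 = 3.38 V. With the source grounded, V_GS = V_G = 3.38 V.
Assume saturation: I_D = (k_n/2)(V_GS − V_t)² = (2.9/2)×(3.38 − 1.7)² = 1.45×1.68² = 4.11 mA.
V_DS = V_DD − I_D·R_D = 12 − 4.11×1.8 = 4.59 V.
Saturation requires V_DS ≥ V_GS − V_t = 1.68 V; 4.59 ≥ 1.68 ✓.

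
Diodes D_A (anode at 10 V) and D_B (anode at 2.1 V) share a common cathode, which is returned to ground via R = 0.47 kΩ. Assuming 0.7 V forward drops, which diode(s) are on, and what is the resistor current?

Assume both conduct. Then node N would need to be at both 10−0.7 = 9.3 V and 2.1−0.7 = 1.4 V, which is impossible.
Assume only D_A conducts: V_N = 10 − 0.7 = 9.3 V, so I_R = 9.3/0.47 = 19.8 mA.
Check D_B: its anode-to-cathode voltage is 2.1 − 9.3 = -7.2 V < 0.7 V, so it is off. The assumption is consistent.

Only D_A conducts; I_R ≈ 20 mA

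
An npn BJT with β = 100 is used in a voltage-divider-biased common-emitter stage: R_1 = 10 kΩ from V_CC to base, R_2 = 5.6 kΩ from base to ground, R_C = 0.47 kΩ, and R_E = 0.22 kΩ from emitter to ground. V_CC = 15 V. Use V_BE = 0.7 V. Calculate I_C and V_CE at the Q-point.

Thevenize the base divider: V_Th = V_CC·R_2/(R_1+R_2) = 15×5.6/15.6 = 5.38 V, R_Th = R_1‖R_2 = 3.59 kΩ.
Base-emitter loop: V_Th = I_B·R_Th + V_BE + (β+1)I_B·R_E, so I_B = (5.38 − 0.7) / (3.59 + 101×0.22) = 0.182 mA.
I_C = β·I_B = 100×0.182 = 18.2 mA, and I_E = (β+1)I_B = 18.3 mA.
V_CE = V_CC − I_C·R_C − I_E·R_E = 15 − 18.2×0.47 − 18.3×0.22 = 2.44 V.
V_CE = 2.44 V > 0.2 V confirms active-region operation.

I_C ≈ 18 mA, V_CE ≈ 2.4 V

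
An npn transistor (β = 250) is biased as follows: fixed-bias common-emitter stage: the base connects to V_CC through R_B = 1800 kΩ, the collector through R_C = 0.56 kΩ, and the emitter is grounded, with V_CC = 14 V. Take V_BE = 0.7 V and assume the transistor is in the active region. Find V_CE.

V_CE ≈ 13 V

Base loop: V_CC = I_B·R_B + V_BE, so I_B = (14 − 0.7)/1800 kΩ = 0.00739 mA.
In the active region I_C = β·I_B = 250 × 0.00739 = 1.85 mA.
Collector loop: V_CE = V_CC − I_C·R_C = 14 − 1.85×0.56 = 13 V.
Since V_CE = 13 V > V_CE(sat) ≈ 0.2 V, the transistor is in the active region as assumed.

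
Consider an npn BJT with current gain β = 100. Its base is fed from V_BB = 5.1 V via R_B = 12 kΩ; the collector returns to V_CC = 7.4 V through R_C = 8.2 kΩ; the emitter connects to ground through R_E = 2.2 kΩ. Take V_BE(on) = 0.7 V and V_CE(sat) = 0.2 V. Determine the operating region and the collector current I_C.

Assume active: I_B = (5.1 − 0.7)/(12 + 101×2.2) = 0.0188 mA, I_C = β·I_B = 1.88 mA.
Then V_CE = 7.4 − 1.88×8.2 − 1.9×2.2 = -12.2 V < 0.2 V — the active assumption fails.
Re-solve with V_CE = 0.2 V. KCL at the emitter: V_E/R_E = (V_BB−0.7−V_E)/R_B + (V_CC−0.2−V_E)/R_C, giving V_E = 1.89 V.
I_C = (V_CC − 0.2 − V_E)/R_C = (7.2 − 1.89)/8.2 = 0.648 mA.
Check: I_B = (4.4 − 1.89)/12 = 0.209 mA, and β·I_B = 20.9 mA > I_C, confirming saturation.

saturation; I_C ≈ 0.65 mA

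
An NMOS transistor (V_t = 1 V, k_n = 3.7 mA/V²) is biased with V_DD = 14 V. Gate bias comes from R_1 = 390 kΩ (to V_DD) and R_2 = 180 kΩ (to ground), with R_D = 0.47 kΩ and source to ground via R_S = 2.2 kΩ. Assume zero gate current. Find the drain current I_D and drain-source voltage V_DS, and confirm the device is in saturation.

I_D ≈ 1.2 mA, V_DS ≈ 11 V

V_G = V_DD·R_2/(R_1+R_2) = 14×180/570 = 4.42 V.
Assume saturation: I_D = (k_n/2)(V_GS − V_t)² with V_GS = V_G − I_D·R_S = 4.42 − 2.2·I_D.
Substituting gives 8.95·I_D² − 28.8·I_D + 21.7 = 0, with roots I_D = 1.19 or 2.03 mA.
The root I_D = 2.03 mA gives V_GS = -0.0479 V ≤ V_t, so take I_D = 1.19 mA.
Then V_GS = 1.8 V and V_DS = V_DD − I_D(R_D+R_S) = 14 − 1.19×2.67 = 10.8 V.
Saturation requires V_DS ≥ V_GS − V_t = 0.802 V; 10.8 ≥ 0.802 ✓.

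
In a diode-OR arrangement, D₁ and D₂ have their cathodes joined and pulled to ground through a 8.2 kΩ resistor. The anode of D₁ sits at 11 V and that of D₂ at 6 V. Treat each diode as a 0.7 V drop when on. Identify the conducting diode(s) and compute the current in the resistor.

Assume both conduct. Then node N would need to be at both 11−0.7 = 10.3 V and 6−0.7 = 5.3 V, which is impossible.
Assume only D₁ conducts: V_N = 11 − 0.7 = 10.3 V, so I_R = 10.3/8.2 = 1.26 mA.
Check D₂: its anode-to-cathode voltage is 6 − 10.3 = -4.3 V < 0.7 V, so it is off. The assumption is consistent.

Only D₁ conducts; I_R ≈ 1.3 mA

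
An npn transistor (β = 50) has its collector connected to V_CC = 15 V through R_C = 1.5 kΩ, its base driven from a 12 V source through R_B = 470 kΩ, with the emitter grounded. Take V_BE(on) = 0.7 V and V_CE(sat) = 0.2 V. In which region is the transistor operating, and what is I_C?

Assume active. Base-emitter loop: I_B = (V_BB − V_BE)/R_B = (12 − 0.7)/470 = 0.024 mA.
I_C = β·I_B = 50×0.024 = 1.2 mA.
V_CE = V_CC − I_C·R_C = 15 − 1.2×1.5 = 13.2 V > V_CE(sat), so the active-region assumption holds.

active; I_C ≈ 1.2 mA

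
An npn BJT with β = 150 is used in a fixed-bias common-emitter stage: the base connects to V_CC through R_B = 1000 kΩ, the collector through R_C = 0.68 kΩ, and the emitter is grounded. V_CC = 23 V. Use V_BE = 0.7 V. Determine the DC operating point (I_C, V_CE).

I_C ≈ 3.3 mA, V_CE ≈ 21 V

Base loop: V_CC = I_B·R_B + V_BE, so I_B = (23 − 0.7)/1000 kΩ = 0.0223 mA.
In the active region I_C = β·I_B = 150 × 0.0223 = 3.35 mA.
Collector loop: V_CE = V_CC − I_C·R_C = 23 − 3.35×0.68 = 20.7 V.
Since V_CE = 20.7 V > V_CE(sat) ≈ 0.2 V, the transistor is in the active region as assumed.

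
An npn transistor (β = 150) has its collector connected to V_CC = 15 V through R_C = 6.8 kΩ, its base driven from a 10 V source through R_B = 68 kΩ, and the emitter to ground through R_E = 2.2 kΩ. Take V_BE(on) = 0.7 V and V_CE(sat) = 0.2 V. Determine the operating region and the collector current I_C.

Assume active: I_B = (10 − 0.7)/(68 + 151×2.2) = 0.0232 mA, I_C = β·I_B = 3.49 mA.
Then V_CE = 15 − 3.49×6.8 − 3.51×2.2 = -16.4 V < 0.2 V — the active assumption fails.
Re-solve with V_CE = 0.2 V. KCL at the emitter: V_E/R_E = (V_BB−0.7−V_E)/R_B + (V_CC−0.2−V_E)/R_C, giving V_E = 3.75 V.
I_C = (V_CC − 0.2 − V_E)/R_C = (14.8 − 3.75)/6.8 = 1.62 mA.
Check: I_B = (9.3 − 3.75)/68 = 0.0816 mA, and β·I_B = 12.2 mA > I_C, confirming saturation.

saturation; I_C ≈ 1.6 mA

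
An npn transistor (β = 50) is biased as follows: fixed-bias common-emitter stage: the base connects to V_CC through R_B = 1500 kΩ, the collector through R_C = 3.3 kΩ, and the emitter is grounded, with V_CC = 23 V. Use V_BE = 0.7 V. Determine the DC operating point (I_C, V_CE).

I_C ≈ 0.74 mA, V_CE ≈ 21 V

Base loop: V_CC = I_B·R_B + V_BE, so I_B = (23 − 0.7)/1500 kΩ = 0.0149 mA.
In the active region I_C = β·I_B = 50 × 0.0149 = 0.743 mA.
Collector loop: V_CE = V_CC − I_C·R_C = 23 − 0.743×3.3 = 20.5 V.
Since V_CE = 20.5 V > V_CE(sat) ≈ 0.2 V, the transistor is in the active region as assumed.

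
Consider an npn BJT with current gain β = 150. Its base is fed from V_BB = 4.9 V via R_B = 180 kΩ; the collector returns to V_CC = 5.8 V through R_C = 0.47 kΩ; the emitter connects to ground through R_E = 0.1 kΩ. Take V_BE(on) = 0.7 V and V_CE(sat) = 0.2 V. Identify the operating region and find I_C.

active; I_C ≈ 3.2 mA

Assume active. Base-emitter loop: I_B = (V_BB − V_BE)/(R_B + (β+1)R_E) = (4.9 − 0.7)/(180 + 151×0.1) = 0.0215 mA.
I_C = β·I_B = 150×0.0215 = 3.23 mA.
V_CE = V_CC − I_C·R_C − I_E·R_E = 5.8 − 3.23×0.47 − 3.25×0.1 = 3.96 V > V_CE(sat), so the active-region assumption holds.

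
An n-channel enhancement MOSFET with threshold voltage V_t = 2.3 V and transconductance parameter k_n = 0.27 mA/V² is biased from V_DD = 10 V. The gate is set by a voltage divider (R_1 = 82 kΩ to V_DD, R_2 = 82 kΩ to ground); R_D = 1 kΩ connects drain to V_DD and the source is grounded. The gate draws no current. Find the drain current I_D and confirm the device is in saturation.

I_D ≈ 0.98 mA

V_G = V_DD·R_2/(R_1+R_2) = 10×82/164 = 5 V. With the source grounded, V_GS = V_G = 5 V.
Assume saturation: I_D = (k_n/2)(V_GS − V_t)² = (0.27/2)×(5 − 2.3)² = 0.135×2.7² = 0.984 mA.
V_DS = V_DD − I_D·R_D = 10 − 0.984×1 = 9.02 V.
Saturation requires V_DS ≥ V_GS − V_t = 2.7 V; 9.02 ≥ 2.7 ✓.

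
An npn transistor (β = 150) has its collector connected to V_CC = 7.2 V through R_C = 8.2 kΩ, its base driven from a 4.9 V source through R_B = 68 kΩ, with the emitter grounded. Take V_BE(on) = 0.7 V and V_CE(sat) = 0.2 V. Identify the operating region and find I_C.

Assume active: I_B = (4.9 − 0.7)/68 = 0.0618 mA, giving I_C = β·I_B = 9.26 mA.
But then V_CE = 7.2 − 9.26×8.2 = -68.8 V < V_CE(sat) = 0.2 V — impossible in the active region.
So the transistor is saturated. With V_CE = 0.2 V, I_C = (V_CC − 0.2)/R_C = 7/8.2 = 0.854 mA.
Check: β·I_B = 9.26 mA > I_C = 0.854 mA, confirming saturation.

saturation; I_C ≈ 0.85 mA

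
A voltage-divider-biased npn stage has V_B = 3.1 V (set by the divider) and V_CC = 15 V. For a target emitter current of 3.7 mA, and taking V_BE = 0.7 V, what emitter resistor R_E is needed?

R_E ≈ 0.65 kΩ

V_E = V_B − V_BE = 3.1 − 0.7 = 2.4 V.
R_E = V_E / I_E = 2.4 / 3.7 = 0.649 kΩ.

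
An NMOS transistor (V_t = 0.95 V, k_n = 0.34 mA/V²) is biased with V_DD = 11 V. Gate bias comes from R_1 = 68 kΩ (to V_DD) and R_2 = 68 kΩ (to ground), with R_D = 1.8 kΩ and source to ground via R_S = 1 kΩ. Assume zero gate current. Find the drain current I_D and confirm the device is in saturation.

I_D ≈ 1.5 mA

V_G = V_DD·R_2/(R_1+R_2) = 11×68/136 = 5.5 V.
Assume saturation: I_D = (k_n/2)(V_GS − V_t)² with V_GS = V_G − I_D·R_S = 5.5 − 1·I_D.
Substituting gives 0.17·I_D² − 2.55·I_D + 3.52 = 0, with roots I_D = 1.54 or 13.4 mA.
The root I_D = 13.4 mA gives V_GS = -7.94 V ≤ V_t, so take I_D = 1.54 mA.
Then V_GS = 3.96 V and V_DS = V_DD − I_D(R_D+R_S) = 11 − 1.54×2.8 = 6.69 V.
Saturation requires V_DS ≥ V_GS − V_t = 3.01 V; 6.69 ≥ 3.01 ✓.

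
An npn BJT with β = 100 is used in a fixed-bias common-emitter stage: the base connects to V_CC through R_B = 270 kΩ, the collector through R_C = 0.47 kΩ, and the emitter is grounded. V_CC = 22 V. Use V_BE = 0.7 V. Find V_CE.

Base loop: V_CC = I_B·R_B + V_BE, so I_B = (22 − 0.7)/270 kΩ = 0.0789 mA.
In the active region I_C = β·I_B = 100 × 0.0789 = 7.89 mA.
Collector loop: V_CE = V_CC − I_C·R_C = 22 − 7.89×0.47 = 18.3 V.
Since V_CE = 18.3 V > V_CE(sat) ≈ 0.2 V, the transistor is in the active region as assumed.

V_CE ≈ 18 V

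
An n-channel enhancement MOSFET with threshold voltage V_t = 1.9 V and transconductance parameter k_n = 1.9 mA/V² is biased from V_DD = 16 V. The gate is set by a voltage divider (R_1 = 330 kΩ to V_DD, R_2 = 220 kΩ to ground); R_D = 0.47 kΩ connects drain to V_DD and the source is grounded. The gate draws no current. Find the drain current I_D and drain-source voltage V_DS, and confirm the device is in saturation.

V_G = V_DD·R_2/(R_1+R_2) = 16×220/550 = 6.4 V. With the source grounded, V_GS = V_G = 6.4 V.
Assume saturation: I_D = (k_n/2)(V_GS − V_t)² = (1.9/2)×(6.4 − 1.9)² = 0.95×4.5² = 19.2 mA.
V_DS = V_DD − I_D·R_D = 16 − 19.2×0.47 = 6.96 V.
Saturation requires V_DS ≥ V_GS − V_t = 4.5 V; 6.96 ≥ 4.5 ✓.

I_D ≈ 19 mA, V_DS ≈ 7 V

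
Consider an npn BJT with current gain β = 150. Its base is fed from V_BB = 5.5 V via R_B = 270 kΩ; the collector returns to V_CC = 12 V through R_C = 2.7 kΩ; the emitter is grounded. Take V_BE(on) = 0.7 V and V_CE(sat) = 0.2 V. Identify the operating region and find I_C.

Assume active. Base-emitter loop: I_B = (V_BB − V_BE)/R_B = (5.5 − 0.7)/270 = 0.0178 mA.
I_C = β·I_B = 150×0.0178 = 2.67 mA.
V_CE = V_CC − I_C·R_C = 12 − 2.67×2.7 = 4.8 V > V_CE(sat), so the active-region assumption holds.

active; I_C ≈ 2.7 mA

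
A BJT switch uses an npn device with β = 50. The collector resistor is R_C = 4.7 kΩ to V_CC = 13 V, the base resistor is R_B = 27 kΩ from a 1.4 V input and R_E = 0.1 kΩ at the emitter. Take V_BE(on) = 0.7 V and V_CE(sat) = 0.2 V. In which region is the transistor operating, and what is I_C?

Assume active. Base-emitter loop: I_B = (V_BB − V_BE)/(R_B + (β+1)R_E) = (1.4 − 0.7)/(27 + 51×0.1) = 0.0218 mA.
I_C = β·I_B = 50×0.0218 = 1.09 mA.
V_CE = V_CC − I_C·R_C − I_E·R_E = 13 − 1.09×4.7 − 1.11×0.1 = 7.76 V > V_CE(sat), so the active-region assumption holds.

active; I_C ≈ 1.1 mA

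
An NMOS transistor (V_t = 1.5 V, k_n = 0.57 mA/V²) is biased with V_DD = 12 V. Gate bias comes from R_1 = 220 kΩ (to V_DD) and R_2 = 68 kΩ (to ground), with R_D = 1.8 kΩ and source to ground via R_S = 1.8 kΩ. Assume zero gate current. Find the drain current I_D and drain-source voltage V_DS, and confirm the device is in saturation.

V_G = V_DD·R_2/(R_1+R_2) = 12×68/288 = 2.83 V.
Assume saturation: I_D = (k_n/2)(V_GS − V_t)² with V_GS = V_G − I_D·R_S = 2.83 − 1.8·I_D.
Substituting gives 0.923·I_D² − 2.37·I_D + 0.507 = 0, with roots I_D = 0.236 or 2.33 mA.
The root I_D = 2.33 mA gives V_GS = -1.36 V ≤ V_t, so take I_D = 0.236 mA.
Then V_GS = 2.41 V and V_DS = V_DD − I_D(R_D+R_S) = 12 − 0.236×3.6 = 11.2 V.
Saturation requires V_DS ≥ V_GS − V_t = 0.909 V; 11.2 ≥ 0.909 ✓.

I_D ≈ 0.24 mA, V_DS ≈ 11 V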